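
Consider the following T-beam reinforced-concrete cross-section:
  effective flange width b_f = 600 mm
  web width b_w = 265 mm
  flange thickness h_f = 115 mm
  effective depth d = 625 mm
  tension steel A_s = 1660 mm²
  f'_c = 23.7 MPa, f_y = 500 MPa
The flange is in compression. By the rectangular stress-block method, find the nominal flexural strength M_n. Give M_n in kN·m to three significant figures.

Tension: T = A_s f_y = 1660 × 500 = 830000 N.
Try a within the flange: a = T/(0.85 f'_c b_f) = 830000/(0.85 × 23.7 × 600) = 68.67 mm.
Since a = 68.67 ≤ h_f = 115 mm, the stress block lies entirely in the flange; analyse as a rectangular beam of width b_f.
M_n = T(d − a/2) = 830000 × (625 − 34.335) = 490.25 × 10⁶ N·mm.
M_n = 490.25 kN·m.

M_n ≈ 490 kN·m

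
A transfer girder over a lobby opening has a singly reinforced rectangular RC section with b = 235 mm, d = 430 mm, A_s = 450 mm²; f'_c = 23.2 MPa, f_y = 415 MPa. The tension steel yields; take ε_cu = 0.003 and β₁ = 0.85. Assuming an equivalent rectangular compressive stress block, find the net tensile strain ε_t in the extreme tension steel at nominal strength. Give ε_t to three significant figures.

a = A_s f_y/(0.85 f'_c b) = 40.30 mm.
β₁ = 0.85, so c = a/β₁ = 40.30/0.85 = 47.41 mm.
From the linear strain diagram with ε_cu = 0.003: ε_t = 0.003 (d − c)/c = 0.003 × (430 − 47.41)/47.41 = 0.0242.
Since ε_t ≥ 0.005, the section is tension-controlled.

ε_t ≈ 0.0242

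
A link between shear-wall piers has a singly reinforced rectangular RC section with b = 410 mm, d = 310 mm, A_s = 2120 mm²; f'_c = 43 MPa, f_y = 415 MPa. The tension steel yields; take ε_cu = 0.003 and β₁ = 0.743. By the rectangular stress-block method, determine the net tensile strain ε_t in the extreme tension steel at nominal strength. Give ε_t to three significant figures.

a = A_s f_y/(0.85 f'_c b) = 58.71 mm.
β₁ = 0.743, so c = a/β₁ = 58.71/0.743 = 79.02 mm.
From the linear strain diagram with ε_cu = 0.003: ε_t = 0.003 (d − c)/c = 0.003 × (310 − 79.02)/79.02 = 0.00877.
Since ε_t ≥ 0.005, the section is tension-controlled.

ε_t ≈ 0.00877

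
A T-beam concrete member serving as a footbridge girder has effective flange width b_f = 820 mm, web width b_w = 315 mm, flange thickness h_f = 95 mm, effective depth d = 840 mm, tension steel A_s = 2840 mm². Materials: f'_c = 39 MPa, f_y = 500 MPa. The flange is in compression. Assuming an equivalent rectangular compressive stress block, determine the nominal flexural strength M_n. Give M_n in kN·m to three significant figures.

Tension: T = A_s f_y = 2840 × 500 = 1420000 N.
Try a within the flange: a = T/(0.85 f'_c b_f) = 1420000/(0.85 × 39 × 820) = 52.24 mm.
Since a = 52.24 ≤ h_f = 95 mm, the stress block lies entirely in the flange; analyse as a rectangular beam of width b_f.
M_n = T(d − a/2) = 1420000 × (840 − 26.12) = 1155.71 × 10⁶ N·mm.
M_n = 1155.71 kN·m.

M_n ≈ 1160 kN·m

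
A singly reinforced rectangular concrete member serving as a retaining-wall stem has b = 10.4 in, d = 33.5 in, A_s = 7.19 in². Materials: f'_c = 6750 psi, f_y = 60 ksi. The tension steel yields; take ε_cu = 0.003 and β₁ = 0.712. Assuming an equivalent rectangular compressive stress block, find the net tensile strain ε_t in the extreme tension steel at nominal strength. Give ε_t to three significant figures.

ε_t ≈ 0.00690

a = A_s f_y/(0.85 f'_c b) = 7.230 in.
β₁ = 0.712, so c = a/β₁ = 7.230/0.712 = 10.154 in.
From the linear strain diagram with ε_cu = 0.003: ε_t = 0.003 (d − c)/c = 0.003 × (33.5 − 10.154)/10.154 = 0.00690.
Since ε_t ≥ 0.005, the section is tension-controlled.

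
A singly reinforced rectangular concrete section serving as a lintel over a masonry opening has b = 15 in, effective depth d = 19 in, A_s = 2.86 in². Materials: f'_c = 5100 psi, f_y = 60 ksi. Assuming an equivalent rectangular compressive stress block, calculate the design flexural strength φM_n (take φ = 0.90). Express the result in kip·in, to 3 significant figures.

φM_n ≈ 2730 kip·in

T = A_s f_y = 2.86 × 60 = 171.6 kips.
a = T/(0.85 f'_c b) = 171.6/(0.85 × 5.1 × 15) = 2.639 in.
M_n = T(d − a/2) = 171.6 × (19 − 1.3195) = 3034.0 kip·in.
φM_n = 0.90 × 3034.0 = 2730.6 kip·in.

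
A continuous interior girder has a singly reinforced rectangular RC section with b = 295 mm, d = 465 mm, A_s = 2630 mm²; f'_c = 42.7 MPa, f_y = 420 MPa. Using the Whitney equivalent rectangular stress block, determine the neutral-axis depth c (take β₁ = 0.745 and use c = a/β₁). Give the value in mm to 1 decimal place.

T = A_s f_y = 2630 × 420 = 1104600 N = 1104.6 kN.
Setting C = 0.85 f'_c a b equal to T: a = 1104600/(0.85 × 42.7 × 295) = 103.166 mm.
With β₁ = 0.745, c = a/β₁ = 103.166/0.745 = 138.5 mm.

c ≈ 138.5 mm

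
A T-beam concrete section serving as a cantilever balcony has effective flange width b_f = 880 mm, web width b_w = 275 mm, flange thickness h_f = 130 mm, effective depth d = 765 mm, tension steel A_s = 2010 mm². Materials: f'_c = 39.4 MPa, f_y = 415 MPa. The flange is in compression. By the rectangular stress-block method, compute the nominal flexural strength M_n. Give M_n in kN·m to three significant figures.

Tension: T = A_s f_y = 2010 × 415 = 834150 N.
Try a within the flange: a = T/(0.85 f'_c b_f) = 834150/(0.85 × 39.4 × 880) = 28.30 mm.
Since a = 28.30 ≤ h_f = 130 mm, the stress block lies entirely in the flange; analyse as a rectangular beam of width b_f.
M_n = T(d − a/2) = 834150 × (765 − 14.15) = 626.32 × 10⁶ N·mm.
M_n = 626.32 kN·m.

M_n ≈ 626 kN·m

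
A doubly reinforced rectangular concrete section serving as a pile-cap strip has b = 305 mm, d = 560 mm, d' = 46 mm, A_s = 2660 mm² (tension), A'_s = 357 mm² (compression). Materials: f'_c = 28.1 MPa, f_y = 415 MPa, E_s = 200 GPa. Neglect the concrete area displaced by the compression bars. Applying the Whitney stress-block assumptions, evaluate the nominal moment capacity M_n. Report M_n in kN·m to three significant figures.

Assume both tension and compression steel yield.
Net tension couple steel: A_s − A'_s = 2303 mm².
a = (A_s − A'_s) f_y / (0.85 f'_c b) = 955745/(0.85 × 28.1 × 305) = 131.19 mm.
c = a/β₁ = 131.19/0.849 = 154.52 mm; ε'_s = 0.003(c − d')/c = 0.0021 ≥ f_y/E_s = 0.0021, so compression steel does yield.
M_n = (A_s − A'_s) f_y (d − a/2) + A'_s f_y (d − d') = [955745 × (560 − 65.595) + 148155 × (560 − 46)] × 10⁻⁶ = 472.53 + 76.15 = 548.68 kN·m.

M_n ≈ 549 kN·m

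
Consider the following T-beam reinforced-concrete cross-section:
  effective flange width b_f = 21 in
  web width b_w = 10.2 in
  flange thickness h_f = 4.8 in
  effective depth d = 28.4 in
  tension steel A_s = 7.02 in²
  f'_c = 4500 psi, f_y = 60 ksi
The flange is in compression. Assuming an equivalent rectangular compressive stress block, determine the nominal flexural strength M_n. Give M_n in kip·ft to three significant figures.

M_n ≈ 904 kip·ft

Tension: T = A_s f_y = 7.02 × 60 = 421.2 kips.
Try a within the flange: a = T/(0.85 f'_c b_f) = 421.2/(0.85 × 4.5 × 21) = 5.244 in.
a = 5.244 > h_f = 4.8 in: the block extends into the web. Split into flange-overhang and web parts.
C_f = 0.85 f'_c (b_f − b_w) h_f = 0.85 × 4.5 × (21 − 10.2) × 4.8 = 198.3 kips.
Remaining web compression depth: a_w = (T − C_f)/(0.85 f'_c b_w) = (421.2 − 198.3)/(0.85 × 4.5 × 10.2) = 5.713 in.
M_n = C_f(d − h_f/2) + (T − C_f)(d − a_w/2) = 198.3 × (28.4 − 2.4) + 222.9 × (28.4 − 2.8565) = 5155.8 + 5693.6 = 10849.4 kip·in.
M_n = 10849.4/12 = 904.12 kip·ft.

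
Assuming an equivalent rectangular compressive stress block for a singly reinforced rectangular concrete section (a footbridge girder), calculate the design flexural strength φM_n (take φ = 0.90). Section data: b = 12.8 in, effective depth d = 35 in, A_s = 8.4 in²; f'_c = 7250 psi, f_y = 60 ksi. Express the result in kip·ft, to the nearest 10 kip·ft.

φM_n ≈ 1200 kip·ft

T = A_s f_y = 8.4 × 60 = 504 kips.
a = T/(0.85 f'_c b) = 504/(0.85 × 7.25 × 12.8) = 6.389 in.
M_n = T(d − a/2) = 504 × (35 − 3.1945) = 16030.0 kip·in = 16030.0/12 = 1335.83 kip·ft.
φM_n = 0.90 × 1335.83 = 1202.25 kip·ft.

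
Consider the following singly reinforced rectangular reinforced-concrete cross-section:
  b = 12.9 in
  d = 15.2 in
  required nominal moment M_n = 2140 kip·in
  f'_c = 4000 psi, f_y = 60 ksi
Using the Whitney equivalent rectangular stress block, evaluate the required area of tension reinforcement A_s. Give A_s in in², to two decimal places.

A_s ≈ 2.67 in²

From M_n = 0.85 f'_c a b (d − a/2):
a = d − √(d² − 2M_n/(0.85 f'_c b)) = 15.2 − √(15.2² − 2 × 2140/(0.85 × 4 × 12.9)) = 3.648 in.
A_s = 0.85 f'_c a b / f_y = 0.85 × 4 × 3.648 × 12.9 / 60 = 2.667 in².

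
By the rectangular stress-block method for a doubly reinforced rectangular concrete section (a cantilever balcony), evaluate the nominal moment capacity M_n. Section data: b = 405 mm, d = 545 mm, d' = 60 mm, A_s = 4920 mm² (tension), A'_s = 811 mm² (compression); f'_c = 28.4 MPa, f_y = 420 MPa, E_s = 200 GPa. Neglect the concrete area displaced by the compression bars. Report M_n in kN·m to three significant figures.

Assume both tension and compression steel yield.
Net tension couple steel: A_s − A'_s = 4109 mm².
a = (A_s − A'_s) f_y / (0.85 f'_c b) = 1725780/(0.85 × 28.4 × 405) = 176.52 mm.
c = a/β₁ = 176.52/0.847 = 208.41 mm; ε'_s = 0.003(c − d')/c = 0.0021 ≥ f_y/E_s = 0.0021, so compression steel does yield.
M_n = (A_s − A'_s) f_y (d − a/2) + A'_s f_y (d − d') = [1725780 × (545 − 88.26) + 340620 × (545 − 60)] × 10⁻⁶ = 788.23 + 165.20 = 953.43 kN·m.

M_n ≈ 953 kN·m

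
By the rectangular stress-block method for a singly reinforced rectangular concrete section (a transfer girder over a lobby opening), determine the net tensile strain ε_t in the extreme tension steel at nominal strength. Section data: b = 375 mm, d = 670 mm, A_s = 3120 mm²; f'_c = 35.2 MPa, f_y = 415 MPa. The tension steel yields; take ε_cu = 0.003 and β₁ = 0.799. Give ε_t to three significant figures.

ε_t ≈ 0.0109

a = A_s f_y/(0.85 f'_c b) = 115.40 mm.
β₁ = 0.799, so c = a/β₁ = 115.40/0.799 = 144.43 mm.
From the linear strain diagram with ε_cu = 0.003: ε_t = 0.003 (d − c)/c = 0.003 × (670 − 144.43)/144.43 = 0.0109.
Since ε_t ≥ 0.005, the section is tension-controlled.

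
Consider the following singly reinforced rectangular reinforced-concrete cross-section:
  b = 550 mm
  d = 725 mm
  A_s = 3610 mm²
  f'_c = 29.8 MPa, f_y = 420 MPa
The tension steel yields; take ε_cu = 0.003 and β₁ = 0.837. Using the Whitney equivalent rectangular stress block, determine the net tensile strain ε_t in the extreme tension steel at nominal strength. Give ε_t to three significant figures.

ε_t ≈ 0.0137

a = A_s f_y/(0.85 f'_c b) = 108.83 mm.
β₁ = 0.837, so c = a/β₁ = 108.83/0.837 = 130.02 mm.
From the linear strain diagram with ε_cu = 0.003: ε_t = 0.003 (d − c)/c = 0.003 × (725 − 130.02)/130.02 = 0.0137.
Since ε_t ≥ 0.005, the section is tension-controlled.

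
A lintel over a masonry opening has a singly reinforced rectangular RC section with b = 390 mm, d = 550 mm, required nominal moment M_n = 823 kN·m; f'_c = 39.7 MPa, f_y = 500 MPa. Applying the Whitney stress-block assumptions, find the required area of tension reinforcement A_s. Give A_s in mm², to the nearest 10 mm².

A_s ≈ 3390 mm²

With M_n = 0.85 f'_c a b (d − a/2), solve the quadratic for a:
a = d − √(d² − 2M_n/(0.85 f'_c b)) = 550 − √(550² − 2 × 823×10⁶/(0.85 × 39.7 × 390)) = 128.78 mm.
A_s = 0.85 f'_c a b / f_y = 0.85 × 39.7 × 128.78 × 390 / 500 = 3389.6 mm².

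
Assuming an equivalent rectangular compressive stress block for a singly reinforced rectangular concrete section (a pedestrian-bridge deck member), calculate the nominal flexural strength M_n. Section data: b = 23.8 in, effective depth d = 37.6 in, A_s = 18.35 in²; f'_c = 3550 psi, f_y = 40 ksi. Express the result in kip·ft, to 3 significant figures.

M_n ≈ 1990 kip·ft

T = A_s f_y = 18.35 × 40 = 734 kips.
a = T/(0.85 f'_c b) = 734/(0.85 × 3.55 × 23.8) = 10.220 in.
M_n = T(d − a/2) = 734 × (37.6 − 5.11) = 23847.7 kip·in = 23847.7/12 = 1987.31 kip·ft.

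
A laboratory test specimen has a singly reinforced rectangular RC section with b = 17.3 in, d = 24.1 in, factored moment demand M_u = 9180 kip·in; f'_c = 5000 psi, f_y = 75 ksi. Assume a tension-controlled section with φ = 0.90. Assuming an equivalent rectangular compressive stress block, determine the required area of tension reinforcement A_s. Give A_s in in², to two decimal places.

M_n = M_u/φ = 9180/0.90 = 10200 kip·in.
From M_n = 0.85 f'_c a b (d − a/2):
a = d − √(d² − 2M_n/(0.85 f'_c b)) = 24.1 − √(24.1² − 2 × 10200/(0.85 × 5 × 17.3)) = 6.683 in.
A_s = 0.85 f'_c a b / f_y = 0.85 × 5 × 6.683 × 17.3 / 75 = 6.552 in².

A_s ≈ 6.55 in²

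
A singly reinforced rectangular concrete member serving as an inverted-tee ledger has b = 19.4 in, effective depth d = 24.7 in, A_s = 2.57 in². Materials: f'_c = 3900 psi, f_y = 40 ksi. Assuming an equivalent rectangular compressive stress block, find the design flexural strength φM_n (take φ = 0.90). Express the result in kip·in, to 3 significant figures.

T = A_s f_y = 2.57 × 40 = 102.8 kips.
a = T/(0.85 f'_c b) = 102.8/(0.85 × 3.9 × 19.4) = 1.598 in.
M_n = T(d − a/2) = 102.8 × (24.7 − 0.799) = 2457.0 kip·in.
φM_n = 0.90 × 2457.0 = 2211.3 kip·in.

φM_n ≈ 2210 kip·in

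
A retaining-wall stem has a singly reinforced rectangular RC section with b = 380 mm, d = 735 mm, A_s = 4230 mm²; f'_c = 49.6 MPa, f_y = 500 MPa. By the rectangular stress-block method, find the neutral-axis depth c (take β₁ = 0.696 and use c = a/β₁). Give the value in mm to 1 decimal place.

c ≈ 189.7 mm

T = A_s f_y = 4230 × 500 = 2115000 N = 2115 kN.
Setting C = 0.85 f'_c a b equal to T: a = 2115000/(0.85 × 49.6 × 380) = 132.016 mm.
With β₁ = 0.696, c = a/β₁ = 132.016/0.696 = 189.7 mm.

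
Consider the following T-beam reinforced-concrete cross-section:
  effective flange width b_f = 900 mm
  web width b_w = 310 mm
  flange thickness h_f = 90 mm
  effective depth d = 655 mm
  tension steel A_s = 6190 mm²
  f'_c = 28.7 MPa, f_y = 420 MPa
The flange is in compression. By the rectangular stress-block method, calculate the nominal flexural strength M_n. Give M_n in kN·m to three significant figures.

M_n ≈ 1530 kN·m

Tension: T = A_s f_y = 6190 × 420 = 2599800 N.
Try a within the flange: a = T/(0.85 f'_c b_f) = 2599800/(0.85 × 28.7 × 900) = 118.41 mm.
a = 118.41 > h_f = 90 mm: the block extends into the web. Split into flange-overhang and web parts.
C_f = 0.85 f'_c (b_f − b_w) h_f = 0.85 × 28.7 × (900 − 310) × 90 = 1295375 N.
Remaining web compression depth: a_w = (T − C_f)/(0.85 f'_c b_w) = (2599800 − 1295375)/(0.85 × 28.7 × 310) = 172.49 mm.
M_n = C_f(d − h_f/2) + (T − C_f)(d − a_w/2) = 1295375 × (655 − 45) + 1304425 × (655 − 86.245) = 790.18 + 741.90 = 1532.08 × 10⁶ N·mm.
M_n = 1532.08 kN·m.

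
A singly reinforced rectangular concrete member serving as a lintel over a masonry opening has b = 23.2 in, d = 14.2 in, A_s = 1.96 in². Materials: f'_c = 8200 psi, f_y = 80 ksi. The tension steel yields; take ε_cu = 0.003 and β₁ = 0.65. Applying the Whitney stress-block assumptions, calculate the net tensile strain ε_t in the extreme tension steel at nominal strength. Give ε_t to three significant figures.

a = A_s f_y/(0.85 f'_c b) = 0.970 in.
β₁ = 0.65, so c = a/β₁ = 0.970/0.65 = 1.492 in.
From the linear strain diagram with ε_cu = 0.003: ε_t = 0.003 (d − c)/c = 0.003 × (14.2 − 1.492)/1.492 = 0.0256.
Since ε_t ≥ 0.005, the section is tension-controlled.

ε_t ≈ 0.0256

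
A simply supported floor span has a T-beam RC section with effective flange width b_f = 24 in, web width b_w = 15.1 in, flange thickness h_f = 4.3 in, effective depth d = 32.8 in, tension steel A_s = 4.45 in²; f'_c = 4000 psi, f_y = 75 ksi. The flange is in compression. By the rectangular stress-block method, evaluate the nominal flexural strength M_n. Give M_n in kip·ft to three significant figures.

Tension: T = A_s f_y = 4.45 × 75 = 333.75 kips.
Try a within the flange: a = T/(0.85 f'_c b_f) = 333.75/(0.85 × 4 × 24) = 4.090 in.
Since a = 4.090 ≤ h_f = 4.3 in, the stress block lies entirely in the flange; analyse as a rectangular beam of width b_f.
M_n = T(d − a/2) = 333.75 × (32.8 − 2.045) = 10264.5 kip·in.
M_n = 10264.5/12 = 855.38 kip·ft.

M_n ≈ 855 kip·ft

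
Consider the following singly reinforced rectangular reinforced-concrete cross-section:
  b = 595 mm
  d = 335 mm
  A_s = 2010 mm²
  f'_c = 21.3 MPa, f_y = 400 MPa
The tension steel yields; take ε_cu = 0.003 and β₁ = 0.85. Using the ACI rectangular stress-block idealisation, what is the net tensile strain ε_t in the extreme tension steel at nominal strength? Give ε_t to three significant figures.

a = A_s f_y/(0.85 f'_c b) = 74.63 mm.
β₁ = 0.85, so c = a/β₁ = 74.63/0.85 = 87.80 mm.
From the linear strain diagram with ε_cu = 0.003: ε_t = 0.003 (d − c)/c = 0.003 × (335 − 87.80)/87.80 = 0.00845.
Since ε_t ≥ 0.005, the section is tension-controlled.

ε_t ≈ 0.00845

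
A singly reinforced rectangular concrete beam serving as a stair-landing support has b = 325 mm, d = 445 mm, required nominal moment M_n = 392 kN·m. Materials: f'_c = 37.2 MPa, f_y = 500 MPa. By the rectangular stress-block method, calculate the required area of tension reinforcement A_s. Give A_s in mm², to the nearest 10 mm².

A_s ≈ 1980 mm²

With M_n = 0.85 f'_c a b (d − a/2), solve the quadratic for a:
a = d − √(d² − 2M_n/(0.85 f'_c b)) = 445 − √(445² − 2 × 392×10⁶/(0.85 × 37.2 × 325)) = 96.10 mm.
A_s = 0.85 f'_c a b / f_y = 0.85 × 37.2 × 96.10 × 325 / 500 = 1975.1 mm².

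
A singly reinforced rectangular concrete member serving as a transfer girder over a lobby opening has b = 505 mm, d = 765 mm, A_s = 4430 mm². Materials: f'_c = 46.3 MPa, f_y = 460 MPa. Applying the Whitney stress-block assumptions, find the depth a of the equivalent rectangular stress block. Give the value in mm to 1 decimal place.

T = A_s f_y = 4430 × 460 = 2037800 N = 2037.8 kN.
Setting C = 0.85 f'_c a b equal to T: a = 2037800/(0.85 × 46.3 × 505) = 102.5 mm.

a ≈ 102.5 mm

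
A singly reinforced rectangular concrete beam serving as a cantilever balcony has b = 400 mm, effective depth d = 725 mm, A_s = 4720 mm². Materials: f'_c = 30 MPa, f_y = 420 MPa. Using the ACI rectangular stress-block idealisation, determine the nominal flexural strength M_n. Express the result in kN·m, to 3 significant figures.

T = A_s f_y = 4720 × 420 = 1982400 N = 1982.4 kN.
From C = T: a = T/(0.85 f'_c b) = 1982400/(0.85 × 30 × 400) = 194.35 mm.
M_n = T(d − a/2) = 1982.4 kN × (725 − 97.175) mm = 1244.60 kN·m.

M_n ≈ 1240 kN·m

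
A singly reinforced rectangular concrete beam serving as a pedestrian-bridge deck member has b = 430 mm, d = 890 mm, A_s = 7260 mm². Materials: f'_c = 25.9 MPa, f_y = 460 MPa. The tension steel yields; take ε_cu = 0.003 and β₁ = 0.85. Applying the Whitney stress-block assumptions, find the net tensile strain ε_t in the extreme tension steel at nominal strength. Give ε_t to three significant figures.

ε_t ≈ 0.00343

a = A_s f_y/(0.85 f'_c b) = 352.78 mm.
β₁ = 0.85, so c = a/β₁ = 352.78/0.85 = 415.04 mm.
From the linear strain diagram with ε_cu = 0.003: ε_t = 0.003 (d − c)/c = 0.003 × (890 − 415.04)/415.04 = 0.00343.
ε_t < 0.004 — the section is over-reinforced for flexure under ACI limits.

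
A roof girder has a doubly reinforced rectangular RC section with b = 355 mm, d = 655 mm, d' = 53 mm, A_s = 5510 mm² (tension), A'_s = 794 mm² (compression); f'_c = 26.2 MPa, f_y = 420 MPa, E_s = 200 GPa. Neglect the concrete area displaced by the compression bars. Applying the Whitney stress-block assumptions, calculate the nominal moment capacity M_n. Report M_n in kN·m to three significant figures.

M_n ≈ 1250 kN·m

Assume both tension and compression steel yield.
Net tension couple steel: A_s − A'_s = 4716 mm².
a = (A_s − A'_s) f_y / (0.85 f'_c b) = 1980720/(0.85 × 26.2 × 355) = 250.54 mm.
c = a/β₁ = 250.54/0.85 = 294.75 mm; ε'_s = 0.003(c − d')/c = 0.0025 ≥ f_y/E_s = 0.0021, so compression steel does yield.
M_n = (A_s − A'_s) f_y (d − a/2) + A'_s f_y (d − d') = [1980720 × (655 − 125.27) + 333480 × (655 − 53)] × 10⁻⁶ = 1049.25 + 200.75 = 1250.00 kN·m.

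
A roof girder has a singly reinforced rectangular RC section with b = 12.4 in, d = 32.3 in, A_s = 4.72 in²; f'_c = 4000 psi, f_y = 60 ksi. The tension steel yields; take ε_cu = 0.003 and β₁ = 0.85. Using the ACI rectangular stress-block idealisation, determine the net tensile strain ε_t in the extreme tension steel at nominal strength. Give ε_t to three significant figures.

ε_t ≈ 0.00926

a = A_s f_y/(0.85 f'_c b) = 6.717 in.
β₁ = 0.85, so c = a/β₁ = 6.717/0.85 = 7.902 in.
From the linear strain diagram with ε_cu = 0.003: ε_t = 0.003 (d − c)/c = 0.003 × (32.3 − 7.902)/7.902 = 0.00926.
Since ε_t ≥ 0.005, the section is tension-controlled.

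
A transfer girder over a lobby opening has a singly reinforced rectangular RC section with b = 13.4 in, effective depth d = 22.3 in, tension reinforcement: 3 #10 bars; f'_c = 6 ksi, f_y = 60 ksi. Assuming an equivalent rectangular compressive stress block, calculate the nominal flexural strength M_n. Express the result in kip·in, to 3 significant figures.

M_n ≈ 4720 kip·in

A_s = 3 × 1.27 = 3.81 in².
T = A_s f_y = 3.81 × 60 = 228.6 kips.
a = T/(0.85 f'_c b) = 228.6/(0.85 × 6 × 13.4) = 3.345 in.
M_n = T(d − a/2) = 228.6 × (22.3 − 1.6725) = 4715.4 kip·in.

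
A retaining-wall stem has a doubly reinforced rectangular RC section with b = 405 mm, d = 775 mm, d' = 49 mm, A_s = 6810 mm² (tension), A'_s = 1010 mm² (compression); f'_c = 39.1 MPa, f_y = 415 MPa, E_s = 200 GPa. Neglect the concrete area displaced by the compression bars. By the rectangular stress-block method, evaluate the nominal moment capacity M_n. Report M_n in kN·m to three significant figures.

M_n ≈ 1950 kN·m

Assume both tension and compression steel yield.
Net tension couple steel: A_s − A'_s = 5800 mm².
a = (A_s − A'_s) f_y / (0.85 f'_c b) = 2407000/(0.85 × 39.1 × 405) = 178.82 mm.
c = a/β₁ = 178.82/0.771 = 231.93 mm; ε'_s = 0.003(c − d')/c = 0.0024 ≥ f_y/E_s = 0.0021, so compression steel does yield.
M_n = (A_s − A'_s) f_y (d − a/2) + A'_s f_y (d − d') = [2407000 × (775 − 89.41) + 419150 × (775 − 49)] × 10⁻⁶ = 1650.22 + 304.30 = 1954.52 kN·m.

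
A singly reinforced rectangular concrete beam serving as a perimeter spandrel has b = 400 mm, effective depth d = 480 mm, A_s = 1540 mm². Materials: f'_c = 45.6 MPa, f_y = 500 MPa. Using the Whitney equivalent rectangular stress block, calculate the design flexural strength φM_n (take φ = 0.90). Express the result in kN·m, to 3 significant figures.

T = A_s f_y = 1540 × 500 = 770000 N = 770 kN.
From C = T: a = T/(0.85 f'_c b) = 770000/(0.85 × 45.6 × 400) = 49.66 mm.
M_n = T(d − a/2) = 770 kN × (480 − 24.83) mm = 350.48 kN·m.
φM_n = 0.90 × 350.48 = 315.43 kN·m.

φM_n ≈ 315 kN·m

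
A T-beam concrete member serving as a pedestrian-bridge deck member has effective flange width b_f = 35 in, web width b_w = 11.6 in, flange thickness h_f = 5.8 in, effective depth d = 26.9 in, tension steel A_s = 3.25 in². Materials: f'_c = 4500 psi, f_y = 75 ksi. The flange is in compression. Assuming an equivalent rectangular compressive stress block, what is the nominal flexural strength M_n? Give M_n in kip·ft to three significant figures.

M_n ≈ 528 kip·ft

Tension: T = A_s f_y = 3.25 × 75 = 243.75 kips.
Try a within the flange: a = T/(0.85 f'_c b_f) = 243.75/(0.85 × 4.5 × 35) = 1.821 in.
Since a = 1.821 ≤ h_f = 5.8 in, the stress block lies entirely in the flange; analyse as a rectangular beam of width b_f.
M_n = T(d − a/2) = 243.75 × (26.9 − 0.9105) = 6334.9 kip·in.
M_n = 6334.9/12 = 527.91 kip·ft.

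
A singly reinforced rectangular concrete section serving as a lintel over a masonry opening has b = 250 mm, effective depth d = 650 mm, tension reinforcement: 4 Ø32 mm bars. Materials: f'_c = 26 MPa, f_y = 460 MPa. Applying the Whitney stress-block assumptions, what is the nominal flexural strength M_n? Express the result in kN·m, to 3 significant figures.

M_n ≈ 764 kN·m

A_s = 4 × 804 = 3216 mm².
T = A_s f_y = 3216 × 460 = 1479360 N = 1479.36 kN.
From C = T: a = T/(0.85 f'_c b) = 1479360/(0.85 × 26 × 250) = 267.76 mm.
M_n = T(d − a/2) = 1479.36 kN × (650 − 133.88) mm = 763.53 kN·m.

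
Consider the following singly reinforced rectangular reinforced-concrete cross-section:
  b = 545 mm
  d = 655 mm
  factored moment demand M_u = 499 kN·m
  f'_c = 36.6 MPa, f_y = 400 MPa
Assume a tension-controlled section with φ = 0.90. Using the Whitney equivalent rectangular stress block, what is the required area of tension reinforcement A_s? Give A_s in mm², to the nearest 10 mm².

A_s ≈ 2200 mm²

M_n = M_u/φ = 499/0.90 = 554.444 kN·m.
With M_n = 0.85 f'_c a b (d − a/2), solve the quadratic for a:
a = d − √(d² − 2M_n/(0.85 f'_c b)) = 655 − √(655² − 2 × 554.444×10⁶/(0.85 × 36.6 × 545)) = 51.99 mm.
A_s = 0.85 f'_c a b / f_y = 0.85 × 36.6 × 51.99 × 545 / 400 = 2203.7 mm².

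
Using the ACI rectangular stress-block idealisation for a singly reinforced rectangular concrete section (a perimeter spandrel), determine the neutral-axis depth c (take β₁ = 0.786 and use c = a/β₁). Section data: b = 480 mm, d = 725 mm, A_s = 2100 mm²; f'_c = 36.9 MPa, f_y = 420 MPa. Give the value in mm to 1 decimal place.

c ≈ 74.5 mm

T = A_s f_y = 2100 × 420 = 882000 N = 882 kN.
Setting C = 0.85 f'_c a b equal to T: a = 882000/(0.85 × 36.9 × 480) = 58.584 mm.
With β₁ = 0.786, c = a/β₁ = 58.584/0.786 = 74.5 mm.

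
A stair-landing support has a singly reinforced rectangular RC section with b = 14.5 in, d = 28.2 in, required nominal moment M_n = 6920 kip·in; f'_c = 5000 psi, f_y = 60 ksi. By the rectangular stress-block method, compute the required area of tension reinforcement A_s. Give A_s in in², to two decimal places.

A_s ≈ 4.43 in²

From M_n = 0.85 f'_c a b (d − a/2):
a = d − √(d² − 2M_n/(0.85 f'_c b)) = 28.2 − √(28.2² − 2 × 6920/(0.85 × 5 × 14.5)) = 4.312 in.
A_s = 0.85 f'_c a b / f_y = 0.85 × 5 × 4.312 × 14.5 / 60 = 4.429 in².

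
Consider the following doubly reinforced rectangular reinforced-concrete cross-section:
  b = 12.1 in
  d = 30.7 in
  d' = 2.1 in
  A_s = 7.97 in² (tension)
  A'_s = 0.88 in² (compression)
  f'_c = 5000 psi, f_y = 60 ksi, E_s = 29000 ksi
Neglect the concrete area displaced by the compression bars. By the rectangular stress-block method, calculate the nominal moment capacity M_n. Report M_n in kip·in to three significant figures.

Assume both steels yield.
a = (A_s − A'_s) f_y/(0.85 f'_c b) = (7.97 − 0.88) × 60/(0.85 × 5 × 12.1) = 8.272 in.
c = a/β₁ = 8.272/0.8 = 10.340 in; ε'_s = 0.003(c − d')/c = 0.0024 ≥ ε_y = 0.0021, so the compression steel yields.
M_n = (A_s − A'_s) f_y (d − a/2) + A'_s f_y (d − d') = 425.4 × (30.7 − 4.136) + 52.8 × (30.7 − 2.1) = 11300.3 + 1510.1 = 12810.4 kip·in.

M_n ≈ 12800 kip·in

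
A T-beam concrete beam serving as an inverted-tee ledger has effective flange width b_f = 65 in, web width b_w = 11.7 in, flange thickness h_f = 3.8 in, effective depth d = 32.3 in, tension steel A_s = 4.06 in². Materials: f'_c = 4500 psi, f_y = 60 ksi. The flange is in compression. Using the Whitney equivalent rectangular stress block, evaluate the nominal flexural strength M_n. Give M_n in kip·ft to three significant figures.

M_n ≈ 646 kip·ft

Tension: T = A_s f_y = 4.06 × 60 = 243.6 kips.
Try a within the flange: a = T/(0.85 f'_c b_f) = 243.6/(0.85 × 4.5 × 65) = 0.980 in.
Since a = 0.980 ≤ h_f = 3.8 in, the stress block lies entirely in the flange; analyse as a rectangular beam of width b_f.
M_n = T(d − a/2) = 243.6 × (32.3 − 0.49) = 7748.9 kip·in.
M_n = 7748.9/12 = 645.74 kip·ft.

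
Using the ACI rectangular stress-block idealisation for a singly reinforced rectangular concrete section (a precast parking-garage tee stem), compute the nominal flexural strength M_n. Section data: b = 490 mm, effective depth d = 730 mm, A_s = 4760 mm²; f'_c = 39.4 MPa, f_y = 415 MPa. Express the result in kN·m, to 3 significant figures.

T = A_s f_y = 4760 × 415 = 1975400 N = 1975.4 kN.
From C = T: a = T/(0.85 f'_c b) = 1975400/(0.85 × 39.4 × 490) = 120.38 mm.
M_n = T(d − a/2) = 1975.4 kN × (730 − 60.19) mm = 1323.14 kN·m.

M_n ≈ 1320 kN·m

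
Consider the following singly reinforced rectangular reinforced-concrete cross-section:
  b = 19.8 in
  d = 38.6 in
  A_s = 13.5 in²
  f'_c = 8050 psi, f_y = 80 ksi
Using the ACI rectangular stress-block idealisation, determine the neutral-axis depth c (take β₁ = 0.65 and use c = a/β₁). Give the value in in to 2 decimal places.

T = A_s f_y = 13.5 × 80 = 1080 kips.
a = T/(0.85 f'_c b) = 1080/(0.85 × 8.05 × 19.8) = 7.9716 in.
With β₁ = 0.65, c = a/β₁ = 7.9716/0.65 = 12.26 in.

c ≈ 12.26 in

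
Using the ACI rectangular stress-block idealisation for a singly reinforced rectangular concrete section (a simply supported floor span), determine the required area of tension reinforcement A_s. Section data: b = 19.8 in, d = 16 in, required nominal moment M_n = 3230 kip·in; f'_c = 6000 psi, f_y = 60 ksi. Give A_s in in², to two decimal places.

A_s ≈ 3.61 in²

From M_n = 0.85 f'_c a b (d − a/2):
a = d − √(d² − 2M_n/(0.85 f'_c b)) = 16 − √(16² − 2 × 3230/(0.85 × 6 × 19.8)) = 2.143 in.
A_s = 0.85 f'_c a b / f_y = 0.85 × 6 × 2.143 × 19.8 / 60 = 3.607 in².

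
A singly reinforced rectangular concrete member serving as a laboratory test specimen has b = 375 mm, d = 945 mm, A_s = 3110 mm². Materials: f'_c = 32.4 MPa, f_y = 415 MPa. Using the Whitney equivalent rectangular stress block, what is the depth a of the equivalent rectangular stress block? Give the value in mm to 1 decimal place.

a ≈ 125.0 mm

T = A_s f_y = 3110 × 415 = 1290650 N = 1290.65 kN.
Setting C = 0.85 f'_c a b equal to T: a = 1290650/(0.85 × 32.4 × 375) = 125.0 mm.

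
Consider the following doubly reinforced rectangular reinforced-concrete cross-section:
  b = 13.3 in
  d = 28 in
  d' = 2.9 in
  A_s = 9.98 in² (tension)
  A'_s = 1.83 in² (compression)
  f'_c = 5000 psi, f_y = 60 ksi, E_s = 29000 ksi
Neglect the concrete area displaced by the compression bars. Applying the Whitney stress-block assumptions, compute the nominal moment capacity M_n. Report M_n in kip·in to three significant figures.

M_n ≈ 14300 kip·in

Assume both steels yield.
a = (A_s − A'_s) f_y/(0.85 f'_c b) = (9.98 − 1.83) × 60/(0.85 × 5 × 13.3) = 8.651 in.
c = a/β₁ = 8.651/0.8 = 10.814 in; ε'_s = 0.003(c − d')/c = 0.0022 ≥ ε_y = 0.0021, so the compression steel yields.
M_n = (A_s − A'_s) f_y (d − a/2) + A'_s f_y (d − d') = 489 × (28 − 4.3255) + 109.8 × (28 − 2.9) = 11576.8 + 2756.0 = 14332.8 kip·in.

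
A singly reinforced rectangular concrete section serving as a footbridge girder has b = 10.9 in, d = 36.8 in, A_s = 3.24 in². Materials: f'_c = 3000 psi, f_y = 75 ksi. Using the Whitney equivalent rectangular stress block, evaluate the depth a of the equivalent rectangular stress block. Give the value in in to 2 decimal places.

T = A_s f_y = 3.24 × 75 = 243 kips.
a = T/(0.85 f'_c b) = 243/(0.85 × 3 × 10.9) = 8.74 in.

a ≈ 8.74 in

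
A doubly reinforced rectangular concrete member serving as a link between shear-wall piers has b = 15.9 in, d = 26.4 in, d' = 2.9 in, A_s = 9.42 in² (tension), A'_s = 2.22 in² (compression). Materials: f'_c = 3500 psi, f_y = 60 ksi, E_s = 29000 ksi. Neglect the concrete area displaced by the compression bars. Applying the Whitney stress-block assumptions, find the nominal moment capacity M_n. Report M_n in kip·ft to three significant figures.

M_n ≈ 1050 kip·ft

Assume both steels yield.
a = (A_s − A'_s) f_y/(0.85 f'_c b) = (9.42 − 2.22) × 60/(0.85 × 3.5 × 15.9) = 9.133 in.
c = a/β₁ = 9.133/0.85 = 10.745 in; ε'_s = 0.003(c − d')/c = 0.0022 ≥ ε_y = 0.0021, so the compression steel yields.
M_n = (A_s − A'_s) f_y (d − a/2) + A'_s f_y (d − d') = 432 × (26.4 − 4.5665) + 133.2 × (26.4 − 2.9) = 9432.1 + 3130.2 = 12562.3 kip·in = 12562.3/12 = 1046.86 kip·ft.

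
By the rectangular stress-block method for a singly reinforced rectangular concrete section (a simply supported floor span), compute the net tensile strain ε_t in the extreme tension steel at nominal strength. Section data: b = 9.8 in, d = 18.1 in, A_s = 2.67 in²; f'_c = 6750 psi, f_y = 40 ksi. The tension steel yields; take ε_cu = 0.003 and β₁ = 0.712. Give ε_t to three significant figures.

ε_t ≈ 0.0174

a = A_s f_y/(0.85 f'_c b) = 1.899 in.
β₁ = 0.712, so c = a/β₁ = 1.899/0.712 = 2.667 in.
From the linear strain diagram with ε_cu = 0.003: ε_t = 0.003 (d − c)/c = 0.003 × (18.1 − 2.667)/2.667 = 0.0174.
Since ε_t ≥ 0.005, the section is tension-controlled.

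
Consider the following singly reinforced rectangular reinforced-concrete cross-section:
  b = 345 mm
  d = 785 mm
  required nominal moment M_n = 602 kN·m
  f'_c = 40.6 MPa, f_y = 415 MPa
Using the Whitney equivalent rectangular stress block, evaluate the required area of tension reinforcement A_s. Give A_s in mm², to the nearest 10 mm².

A_s ≈ 1930 mm²

With M_n = 0.85 f'_c a b (d − a/2), solve the quadratic for a:
a = d − √(d² − 2M_n/(0.85 f'_c b)) = 785 − √(785² − 2 × 602×10⁶/(0.85 × 40.6 × 345)) = 67.30 mm.
A_s = 0.85 f'_c a b / f_y = 0.85 × 40.6 × 67.30 × 345 / 415 = 1930.8 mm².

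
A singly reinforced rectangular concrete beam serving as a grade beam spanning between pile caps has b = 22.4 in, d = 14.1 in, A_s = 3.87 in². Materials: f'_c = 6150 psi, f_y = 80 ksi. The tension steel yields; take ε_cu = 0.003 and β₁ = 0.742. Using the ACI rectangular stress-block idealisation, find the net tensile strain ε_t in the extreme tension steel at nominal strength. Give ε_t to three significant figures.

ε_t ≈ 0.00887

a = A_s f_y/(0.85 f'_c b) = 2.644 in.
β₁ = 0.742, so c = a/β₁ = 2.644/0.742 = 3.563 in.
From the linear strain diagram with ε_cu = 0.003: ε_t = 0.003 (d − c)/c = 0.003 × (14.1 − 3.563)/3.563 = 0.00887.
Since ε_t ≥ 0.005, the section is tension-controlled.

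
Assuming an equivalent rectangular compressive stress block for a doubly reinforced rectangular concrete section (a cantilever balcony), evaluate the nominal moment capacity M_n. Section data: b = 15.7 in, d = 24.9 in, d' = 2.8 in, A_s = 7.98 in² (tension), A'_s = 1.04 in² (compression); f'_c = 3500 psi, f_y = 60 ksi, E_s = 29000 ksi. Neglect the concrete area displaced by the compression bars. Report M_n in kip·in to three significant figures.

M_n ≈ 9890 kip·in

Assume both steels yield.
a = (A_s − A'_s) f_y/(0.85 f'_c b) = (7.98 − 1.04) × 60/(0.85 × 3.5 × 15.7) = 8.915 in.
c = a/β₁ = 8.915/0.85 = 10.488 in; ε'_s = 0.003(c − d')/c = 0.0022 ≥ ε_y = 0.0021, so the compression steel yields.
M_n = (A_s − A'_s) f_y (d − a/2) + A'_s f_y (d − d') = 416.4 × (24.9 − 4.4575) + 62.4 × (24.9 − 2.8) = 8512.3 + 1379.0 = 9891.3 kip·in.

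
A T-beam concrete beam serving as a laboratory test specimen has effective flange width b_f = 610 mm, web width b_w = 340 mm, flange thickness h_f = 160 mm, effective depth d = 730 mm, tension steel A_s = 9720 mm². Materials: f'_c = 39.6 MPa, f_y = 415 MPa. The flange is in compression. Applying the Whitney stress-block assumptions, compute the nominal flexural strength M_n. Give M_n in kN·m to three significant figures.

Tension: T = A_s f_y = 9720 × 415 = 4033800 N.
Try a within the flange: a = T/(0.85 f'_c b_f) = 4033800/(0.85 × 39.6 × 610) = 196.46 mm.
a = 196.46 > h_f = 160 mm: the block extends into the web. Split into flange-overhang and web parts.
C_f = 0.85 f'_c (b_f − b_w) h_f = 0.85 × 39.6 × (610 − 340) × 160 = 1454112 N.
Remaining web compression depth: a_w = (T − C_f)/(0.85 f'_c b_w) = (4033800 − 1454112)/(0.85 × 39.6 × 340) = 225.41 mm.
M_n = C_f(d − h_f/2) + (T − C_f)(d − a_w/2) = 1454112 × (730 − 80) + 2579688 × (730 − 112.705) = 945.17 + 1592.43 = 2537.60 × 10⁶ N·mm.
M_n = 2537.60 kN·m.

M_n ≈ 2540 kN·m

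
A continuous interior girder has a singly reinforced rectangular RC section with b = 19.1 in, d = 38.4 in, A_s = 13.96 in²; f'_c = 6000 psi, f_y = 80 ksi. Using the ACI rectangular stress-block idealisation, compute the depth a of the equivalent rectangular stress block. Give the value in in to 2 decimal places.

a ≈ 11.46 in

T = A_s f_y = 13.96 × 80 = 1116.8 kips.
a = T/(0.85 f'_c b) = 1116.8/(0.85 × 6 × 19.1) = 11.46 in.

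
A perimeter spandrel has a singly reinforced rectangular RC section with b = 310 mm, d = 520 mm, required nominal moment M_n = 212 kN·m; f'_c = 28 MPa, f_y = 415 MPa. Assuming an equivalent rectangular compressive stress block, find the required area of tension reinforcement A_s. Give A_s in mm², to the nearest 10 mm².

A_s ≈ 1040 mm²

With M_n = 0.85 f'_c a b (d − a/2), solve the quadratic for a:
a = d − √(d² − 2M_n/(0.85 f'_c b)) = 520 − √(520² − 2 × 212×10⁶/(0.85 × 28 × 310)) = 58.55 mm.
A_s = 0.85 f'_c a b / f_y = 0.85 × 28 × 58.55 × 310 / 415 = 1040.9 mm².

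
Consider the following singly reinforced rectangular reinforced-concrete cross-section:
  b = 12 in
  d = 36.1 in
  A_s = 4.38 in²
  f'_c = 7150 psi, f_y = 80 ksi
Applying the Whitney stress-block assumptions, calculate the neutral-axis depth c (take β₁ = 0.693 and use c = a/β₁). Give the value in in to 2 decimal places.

c ≈ 6.93 in

T = A_s f_y = 4.38 × 80 = 350.4 kips.
a = T/(0.85 f'_c b) = 350.4/(0.85 × 7.15 × 12) = 4.8046 in.
With β₁ = 0.693, c = a/β₁ = 4.8046/0.693 = 6.93 in.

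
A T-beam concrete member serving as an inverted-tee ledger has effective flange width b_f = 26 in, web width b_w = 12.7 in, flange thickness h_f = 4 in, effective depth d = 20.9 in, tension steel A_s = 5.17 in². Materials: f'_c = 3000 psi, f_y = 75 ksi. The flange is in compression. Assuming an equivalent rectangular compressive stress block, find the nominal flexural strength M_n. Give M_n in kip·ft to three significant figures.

M_n ≈ 571 kip·ft

Tension: T = A_s f_y = 5.17 × 75 = 387.75 kips.
Try a within the flange: a = T/(0.85 f'_c b_f) = 387.75/(0.85 × 3 × 26) = 5.848 in.
a = 5.848 > h_f = 4 in: the block extends into the web. Split into flange-overhang and web parts.
C_f = 0.85 f'_c (b_f − b_w) h_f = 0.85 × 3 × (26 − 12.7) × 4 = 135.7 kips.
Remaining web compression depth: a_w = (T − C_f)/(0.85 f'_c b_w) = (387.75 − 135.7)/(0.85 × 3 × 12.7) = 7.783 in.
M_n = C_f(d − h_f/2) + (T − C_f)(d − a_w/2) = 135.7 × (20.9 − 2) + 252.05 × (20.9 − 3.8915) = 2564.7 + 4287.0 = 6851.7 kip·in.
M_n = 6851.7/12 = 570.98 kip·ft.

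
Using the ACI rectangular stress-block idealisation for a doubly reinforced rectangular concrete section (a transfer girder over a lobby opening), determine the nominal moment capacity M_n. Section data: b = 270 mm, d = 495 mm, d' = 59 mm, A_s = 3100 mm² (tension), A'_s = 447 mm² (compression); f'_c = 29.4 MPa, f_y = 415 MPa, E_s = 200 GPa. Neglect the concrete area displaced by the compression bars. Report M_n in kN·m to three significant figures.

M_n ≈ 536 kN·m

Assume both tension and compression steel yield.
Net tension couple steel: A_s − A'_s = 2653 mm².
a = (A_s − A'_s) f_y / (0.85 f'_c b) = 1100995/(0.85 × 29.4 × 270) = 163.18 mm.
c = a/β₁ = 163.18/0.84 = 194.26 mm; ε'_s = 0.003(c − d')/c = 0.0021 ≥ f_y/E_s = 0.0021, so compression steel does yield.
M_n = (A_s − A'_s) f_y (d − a/2) + A'_s f_y (d − d') = [1100995 × (495 − 81.59) + 185505 × (495 − 59)] × 10⁻⁶ = 455.16 + 80.88 = 536.04 kN·m.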